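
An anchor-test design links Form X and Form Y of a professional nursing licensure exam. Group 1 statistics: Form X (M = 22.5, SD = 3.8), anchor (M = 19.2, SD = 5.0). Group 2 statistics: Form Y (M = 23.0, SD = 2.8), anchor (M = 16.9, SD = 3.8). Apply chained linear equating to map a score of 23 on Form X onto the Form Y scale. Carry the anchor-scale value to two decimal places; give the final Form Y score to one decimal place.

Form X → anchor (Group 1): v = (5.0/3.8)(23 − 22.5) + 19.2 = 19.86
anchor → Form Y (Group 2): y = (2.8/3.8)(19.86 − 16.9) + 23.0 = 25.2

25.2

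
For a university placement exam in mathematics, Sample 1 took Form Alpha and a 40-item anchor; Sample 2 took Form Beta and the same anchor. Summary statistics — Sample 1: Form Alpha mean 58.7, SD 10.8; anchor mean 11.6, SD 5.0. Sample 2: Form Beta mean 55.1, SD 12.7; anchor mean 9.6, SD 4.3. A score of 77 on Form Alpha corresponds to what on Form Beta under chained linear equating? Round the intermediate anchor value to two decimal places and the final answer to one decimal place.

Form Alpha → anchor (Sample 1): v = (5.0/10.8)(77 − 58.7) + 11.6 = 20.07
anchor → Form Beta (Sample 2): y = (12.7/4.3)(20.07 − 9.6) + 55.1 = 86.0

86.0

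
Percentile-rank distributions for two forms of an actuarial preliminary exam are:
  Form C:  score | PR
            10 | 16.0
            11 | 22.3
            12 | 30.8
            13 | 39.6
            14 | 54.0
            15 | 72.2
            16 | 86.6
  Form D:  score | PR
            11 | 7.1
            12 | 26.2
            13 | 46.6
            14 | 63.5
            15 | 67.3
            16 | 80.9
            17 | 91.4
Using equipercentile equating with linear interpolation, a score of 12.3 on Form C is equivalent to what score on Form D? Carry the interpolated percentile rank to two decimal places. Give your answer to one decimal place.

12.4

PR of 12.3 on Form C: 30.8 + (12.3 − 12)/(13 − 12) × (39.6 − 30.8) = 33.44
On Form D, PR 33.44 falls between score 12 (PR 26.2) and 13 (PR 46.6).
Interpolate: 12 + (33.44 − 26.2)/(46.6 − 26.2) × (13 − 12) = 12.4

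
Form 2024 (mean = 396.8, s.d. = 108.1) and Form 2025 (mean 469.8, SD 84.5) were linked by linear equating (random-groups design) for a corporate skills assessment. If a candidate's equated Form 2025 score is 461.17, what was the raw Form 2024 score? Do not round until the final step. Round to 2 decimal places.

385.76

Invert y = (SD_Y/SD_X)(x − M_X) + M_Y:
x = (SD_X/SD_Y)(y − M_Y) + M_X = (108.1/84.5)(461.17 − 469.8) + 396.8
x = 1.279290 × -8.630 + 396.8 = 385.76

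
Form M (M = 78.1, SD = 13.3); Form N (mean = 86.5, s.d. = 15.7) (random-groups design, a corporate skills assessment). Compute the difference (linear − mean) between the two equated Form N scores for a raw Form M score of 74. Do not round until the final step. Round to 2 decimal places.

-0.74

Mean-equated: 74 + (86.5 − 78.1) = 82.40
Linear-equated: (15.7/13.3)(74 − 78.1) + 86.5 = 81.660
Difference = 81.660 − 82.40 = -0.74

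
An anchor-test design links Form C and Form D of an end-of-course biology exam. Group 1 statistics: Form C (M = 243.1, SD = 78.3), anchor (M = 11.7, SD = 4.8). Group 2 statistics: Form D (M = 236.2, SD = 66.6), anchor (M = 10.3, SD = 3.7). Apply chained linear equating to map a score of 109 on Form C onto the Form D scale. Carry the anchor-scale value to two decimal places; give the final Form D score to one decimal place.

113.4

Form C → anchor (Group 1): v = (4.8/78.3)(109 − 243.1) + 11.7 = 3.48
anchor → Form D (Group 2): y = (66.6/3.7)(3.48 − 10.3) + 236.2 = 113.4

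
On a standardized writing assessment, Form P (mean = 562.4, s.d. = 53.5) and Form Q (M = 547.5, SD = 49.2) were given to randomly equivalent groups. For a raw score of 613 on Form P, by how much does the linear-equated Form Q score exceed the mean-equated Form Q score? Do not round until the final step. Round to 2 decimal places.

-4.07

Mean-equated: 613 + (547.5 − 562.4) = 598.10
Linear-equated: (49.2/53.5)(613 − 562.4) + 547.5 = 594.033
Difference = 594.033 − 598.10 = -4.07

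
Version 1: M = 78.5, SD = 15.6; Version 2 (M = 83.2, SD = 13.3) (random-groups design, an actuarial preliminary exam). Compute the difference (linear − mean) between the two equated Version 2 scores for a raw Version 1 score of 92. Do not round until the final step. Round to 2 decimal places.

-1.99

Mean-equated: 92 + (83.2 − 78.5) = 96.70
Linear-equated: (13.3/15.6)(92 − 78.5) + 83.2 = 94.710
Difference = 94.710 − 96.70 = -1.99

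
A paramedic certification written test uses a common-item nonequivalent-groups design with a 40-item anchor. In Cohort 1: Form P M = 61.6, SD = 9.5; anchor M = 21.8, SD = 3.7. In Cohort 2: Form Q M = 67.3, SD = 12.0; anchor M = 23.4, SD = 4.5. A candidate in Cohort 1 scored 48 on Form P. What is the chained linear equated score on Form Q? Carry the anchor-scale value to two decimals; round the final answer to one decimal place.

Form P → anchor (Cohort 1): v = (3.7/9.5)(48 − 61.6) + 21.8 = 16.50
anchor → Form Q (Cohort 2): y = (12.0/4.5)(16.50 − 23.4) + 67.3 = 48.9

48.9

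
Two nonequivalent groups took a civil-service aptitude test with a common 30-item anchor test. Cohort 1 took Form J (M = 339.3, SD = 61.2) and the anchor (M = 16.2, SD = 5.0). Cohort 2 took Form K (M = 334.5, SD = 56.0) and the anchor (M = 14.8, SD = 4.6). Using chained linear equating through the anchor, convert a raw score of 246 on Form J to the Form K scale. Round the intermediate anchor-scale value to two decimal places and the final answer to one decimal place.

258.8

Form J → anchor (Cohort 1): v = (5.0/61.2)(246 − 339.3) + 16.2 = 8.58
anchor → Form K (Cohort 2): y = (56.0/4.6)(8.58 − 14.8) + 334.5 = 258.8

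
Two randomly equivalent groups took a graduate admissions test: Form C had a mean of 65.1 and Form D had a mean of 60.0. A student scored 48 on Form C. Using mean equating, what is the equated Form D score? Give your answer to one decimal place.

42.9

Mean equating: y = x + (M_Y − M_X) = 48 + (60.0 − 65.1) = 42.9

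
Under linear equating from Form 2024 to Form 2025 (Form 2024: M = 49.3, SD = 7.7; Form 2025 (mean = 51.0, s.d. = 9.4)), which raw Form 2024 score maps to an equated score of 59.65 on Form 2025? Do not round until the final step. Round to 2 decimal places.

56.39

Invert y = (SD_Y/SD_X)(x − M_X) + M_Y:
x = (SD_X/SD_Y)(y − M_Y) + M_X = (7.7/9.4)(59.65 − 51.0) + 49.3
x = 0.819149 × 8.650 + 49.3 = 56.39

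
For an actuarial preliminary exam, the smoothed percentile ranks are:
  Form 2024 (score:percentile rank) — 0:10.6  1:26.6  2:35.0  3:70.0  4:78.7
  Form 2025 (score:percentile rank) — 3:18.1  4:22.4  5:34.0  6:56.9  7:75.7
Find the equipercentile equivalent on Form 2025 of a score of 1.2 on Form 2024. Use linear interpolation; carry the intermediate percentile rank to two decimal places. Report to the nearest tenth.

PR of 1.2 on Form 2024: 26.6 + (1.2 − 1)/(2 − 1) × (35.0 − 26.6) = 28.28
On Form 2025, PR 28.28 falls between score 4 (PR 22.4) and 5 (PR 34.0).
Interpolate: 4 + (28.28 − 22.4)/(34.0 − 22.4) × (5 − 4) = 4.5

4.5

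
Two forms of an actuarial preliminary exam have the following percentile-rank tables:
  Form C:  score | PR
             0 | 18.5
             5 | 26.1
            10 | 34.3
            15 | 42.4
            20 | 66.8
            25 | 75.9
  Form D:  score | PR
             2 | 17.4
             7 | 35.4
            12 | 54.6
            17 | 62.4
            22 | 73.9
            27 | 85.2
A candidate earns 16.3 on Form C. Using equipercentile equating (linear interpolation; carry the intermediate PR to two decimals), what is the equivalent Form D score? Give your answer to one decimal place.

10.5

PR of 16.3 on Form C: 42.4 + (16.3 − 15)/(20 − 15) × (66.8 − 42.4) = 48.74
On Form D, PR 48.74 falls between score 7 (PR 35.4) and 12 (PR 54.6).
Interpolate: 7 + (48.74 − 35.4)/(54.6 − 35.4) × (12 − 7) = 10.5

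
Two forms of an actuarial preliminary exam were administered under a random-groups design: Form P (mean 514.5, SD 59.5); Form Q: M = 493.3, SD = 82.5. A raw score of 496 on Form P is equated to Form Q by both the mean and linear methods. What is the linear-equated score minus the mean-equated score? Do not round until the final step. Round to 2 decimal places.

Mean-equated: 496 + (493.3 − 514.5) = 474.80
Linear-equated: (82.5/59.5)(496 − 514.5) + 493.3 = 467.649
Difference = 467.649 − 474.80 = -7.15

-7.15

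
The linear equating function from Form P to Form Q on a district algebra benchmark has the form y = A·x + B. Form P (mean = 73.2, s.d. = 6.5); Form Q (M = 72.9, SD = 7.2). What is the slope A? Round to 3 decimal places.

A = SD_Y / SD_X = 7.2 / 6.5 = 1.108

1.108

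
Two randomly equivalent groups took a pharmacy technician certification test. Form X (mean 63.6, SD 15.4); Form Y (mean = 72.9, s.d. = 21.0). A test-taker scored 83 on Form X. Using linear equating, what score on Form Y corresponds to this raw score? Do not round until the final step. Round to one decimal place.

Linear equating: y = (SD_Y/SD_X)(x − M_X) + M_Y
y = (21.0/15.4)(83 − 63.6) + 72.9
y = 1.363636 × 19.4 + 72.9 = 26.4545 + 72.9 = 99.4

99.4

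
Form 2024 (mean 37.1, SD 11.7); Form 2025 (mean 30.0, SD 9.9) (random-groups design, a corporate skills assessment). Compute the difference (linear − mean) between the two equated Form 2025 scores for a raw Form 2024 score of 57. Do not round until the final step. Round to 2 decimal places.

-3.06

Mean-equated: 57 + (30.0 − 37.1) = 49.90
Linear-equated: (9.9/11.7)(57 − 37.1) + 30.0 = 46.838
Difference = 46.838 − 49.90 = -3.06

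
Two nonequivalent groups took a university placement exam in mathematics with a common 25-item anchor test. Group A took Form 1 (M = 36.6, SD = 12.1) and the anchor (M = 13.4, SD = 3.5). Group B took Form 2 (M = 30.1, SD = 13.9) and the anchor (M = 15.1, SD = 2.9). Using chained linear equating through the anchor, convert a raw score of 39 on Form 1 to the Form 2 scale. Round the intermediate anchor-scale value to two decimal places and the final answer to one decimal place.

25.3

Form 1 → anchor (Group A): v = (3.5/12.1)(39 − 36.6) + 13.4 = 14.09
anchor → Form 2 (Group B): y = (13.9/2.9)(14.09 − 15.1) + 30.1 = 25.3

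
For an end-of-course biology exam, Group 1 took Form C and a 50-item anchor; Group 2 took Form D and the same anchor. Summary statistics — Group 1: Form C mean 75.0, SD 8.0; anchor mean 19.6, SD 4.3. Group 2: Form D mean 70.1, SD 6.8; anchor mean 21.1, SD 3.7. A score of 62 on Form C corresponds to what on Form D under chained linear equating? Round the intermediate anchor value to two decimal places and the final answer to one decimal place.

Form C → anchor (Group 1): v = (4.3/8.0)(62 − 75.0) + 19.6 = 12.61
anchor → Form D (Group 2): y = (6.8/3.7)(12.61 − 21.1) + 70.1 = 54.5

54.5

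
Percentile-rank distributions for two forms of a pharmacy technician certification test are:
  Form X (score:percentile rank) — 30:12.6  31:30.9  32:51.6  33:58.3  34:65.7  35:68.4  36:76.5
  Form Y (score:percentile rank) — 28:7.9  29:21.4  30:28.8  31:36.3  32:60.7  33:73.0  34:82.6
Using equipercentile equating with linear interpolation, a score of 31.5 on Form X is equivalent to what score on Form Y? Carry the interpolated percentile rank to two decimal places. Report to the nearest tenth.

31.2

PR of 31.5 on Form X: 30.9 + (31.5 − 31)/(32 − 31) × (51.6 − 30.9) = 41.25
On Form Y, PR 41.25 falls between score 31 (PR 36.3) and 32 (PR 60.7).
Interpolate: 31 + (41.25 − 36.3)/(60.7 − 36.3) × (32 − 31) = 31.2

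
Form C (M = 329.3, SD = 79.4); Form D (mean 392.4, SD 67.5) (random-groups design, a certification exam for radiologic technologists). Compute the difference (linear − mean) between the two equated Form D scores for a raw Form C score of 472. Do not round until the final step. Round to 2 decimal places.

-21.39

Mean-equated: 472 + (392.4 − 329.3) = 535.10
Linear-equated: (67.5/79.4)(472 − 329.3) + 392.4 = 513.713
Difference = 513.713 − 535.10 = -21.39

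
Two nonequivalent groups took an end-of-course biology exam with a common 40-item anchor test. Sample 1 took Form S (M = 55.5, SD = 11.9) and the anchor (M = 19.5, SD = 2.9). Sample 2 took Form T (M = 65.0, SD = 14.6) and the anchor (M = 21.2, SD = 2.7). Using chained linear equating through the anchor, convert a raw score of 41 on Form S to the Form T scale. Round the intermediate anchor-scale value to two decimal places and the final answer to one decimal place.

Form S → anchor (Sample 1): v = (2.9/11.9)(41 − 55.5) + 19.5 = 15.97
anchor → Form T (Sample 2): y = (14.6/2.7)(15.97 − 21.2) + 65.0 = 36.7

36.7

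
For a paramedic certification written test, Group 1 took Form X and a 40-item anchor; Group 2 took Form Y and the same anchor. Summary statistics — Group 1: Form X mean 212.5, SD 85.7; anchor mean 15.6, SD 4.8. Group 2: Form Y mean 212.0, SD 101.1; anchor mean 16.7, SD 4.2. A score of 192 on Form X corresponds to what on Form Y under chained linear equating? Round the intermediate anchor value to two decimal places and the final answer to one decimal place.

Form X → anchor (Group 1): v = (4.8/85.7)(192 − 212.5) + 15.6 = 14.45
anchor → Form Y (Group 2): y = (101.1/4.2)(14.45 − 16.7) + 212.0 = 157.8

157.8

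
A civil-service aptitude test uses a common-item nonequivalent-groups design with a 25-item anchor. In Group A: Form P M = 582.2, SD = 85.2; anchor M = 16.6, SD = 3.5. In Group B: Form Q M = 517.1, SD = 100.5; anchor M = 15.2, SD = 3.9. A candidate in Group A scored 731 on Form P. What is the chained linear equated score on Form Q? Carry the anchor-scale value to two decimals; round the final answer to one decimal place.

Form P → anchor (Group A): v = (3.5/85.2)(731 − 582.2) + 16.6 = 22.71
anchor → Form Q (Group B): y = (100.5/3.9)(22.71 − 15.2) + 517.1 = 710.6

710.6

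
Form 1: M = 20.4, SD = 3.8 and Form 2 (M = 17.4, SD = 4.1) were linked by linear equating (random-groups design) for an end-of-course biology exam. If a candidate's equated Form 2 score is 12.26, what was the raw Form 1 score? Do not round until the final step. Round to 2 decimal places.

Invert y = (SD_Y/SD_X)(x − M_X) + M_Y:
x = (SD_X/SD_Y)(y − M_Y) + M_X = (3.8/4.1)(12.26 − 17.4) + 20.4
x = 0.926829 × -5.140 + 20.4 = 15.64

15.64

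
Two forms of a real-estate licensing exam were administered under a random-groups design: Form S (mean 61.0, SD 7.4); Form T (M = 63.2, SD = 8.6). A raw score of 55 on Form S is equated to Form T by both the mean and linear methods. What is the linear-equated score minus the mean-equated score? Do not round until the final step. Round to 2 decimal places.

Mean-equated: 55 + (63.2 − 61.0) = 57.20
Linear-equated: (8.6/7.4)(55 − 61.0) + 63.2 = 56.227
Difference = 56.227 − 57.20 = -0.97

-0.97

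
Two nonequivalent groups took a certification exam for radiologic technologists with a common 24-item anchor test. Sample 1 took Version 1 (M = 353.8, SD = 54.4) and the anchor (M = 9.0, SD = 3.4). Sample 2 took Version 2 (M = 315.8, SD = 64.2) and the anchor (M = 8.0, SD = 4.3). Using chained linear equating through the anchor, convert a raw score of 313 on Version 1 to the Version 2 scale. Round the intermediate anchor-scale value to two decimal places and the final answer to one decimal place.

Version 1 → anchor (Sample 1): v = (3.4/54.4)(313 − 353.8) + 9.0 = 6.45
anchor → Version 2 (Sample 2): y = (64.2/4.3)(6.45 − 8.0) + 315.8 = 292.7

292.7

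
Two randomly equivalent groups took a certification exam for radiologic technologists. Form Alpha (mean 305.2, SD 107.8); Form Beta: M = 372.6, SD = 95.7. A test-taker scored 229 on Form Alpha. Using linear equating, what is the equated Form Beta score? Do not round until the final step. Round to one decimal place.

305.0

Linear equating: y = (SD_Y/SD_X)(x − M_X) + M_Y
y = (95.7/107.8)(229 − 305.2) + 372.6
y = 0.887755 × -76.2 + 372.6 = -67.6469 + 372.6 = 305.0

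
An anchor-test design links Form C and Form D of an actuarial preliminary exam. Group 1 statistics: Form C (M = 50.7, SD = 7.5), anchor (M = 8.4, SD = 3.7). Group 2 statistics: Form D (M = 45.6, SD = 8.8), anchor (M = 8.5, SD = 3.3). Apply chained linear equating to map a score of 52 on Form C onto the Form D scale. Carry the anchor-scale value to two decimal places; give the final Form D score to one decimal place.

47.0

Form C → anchor (Group 1): v = (3.7/7.5)(52 − 50.7) + 8.4 = 9.04
anchor → Form D (Group 2): y = (8.8/3.3)(9.04 − 8.5) + 45.6 = 47.0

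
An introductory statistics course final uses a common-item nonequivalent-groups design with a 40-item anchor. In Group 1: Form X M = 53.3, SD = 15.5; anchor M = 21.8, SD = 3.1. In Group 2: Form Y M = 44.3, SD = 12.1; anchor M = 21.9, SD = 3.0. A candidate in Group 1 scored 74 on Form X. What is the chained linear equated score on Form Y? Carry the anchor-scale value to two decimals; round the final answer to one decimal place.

60.6

Form X → anchor (Group 1): v = (3.1/15.5)(74 − 53.3) + 21.8 = 25.94
anchor → Form Y (Group 2): y = (12.1/3.0)(25.94 − 21.9) + 44.3 = 60.6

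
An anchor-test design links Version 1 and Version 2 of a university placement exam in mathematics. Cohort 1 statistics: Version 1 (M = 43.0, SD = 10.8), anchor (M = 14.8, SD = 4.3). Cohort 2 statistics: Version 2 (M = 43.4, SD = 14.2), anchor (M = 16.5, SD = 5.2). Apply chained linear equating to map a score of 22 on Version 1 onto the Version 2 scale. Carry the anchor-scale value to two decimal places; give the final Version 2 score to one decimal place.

15.9

Version 1 → anchor (Cohort 1): v = (4.3/10.8)(22 − 43.0) + 14.8 = 6.44
anchor → Version 2 (Cohort 2): y = (14.2/5.2)(6.44 − 16.5) + 43.4 = 15.9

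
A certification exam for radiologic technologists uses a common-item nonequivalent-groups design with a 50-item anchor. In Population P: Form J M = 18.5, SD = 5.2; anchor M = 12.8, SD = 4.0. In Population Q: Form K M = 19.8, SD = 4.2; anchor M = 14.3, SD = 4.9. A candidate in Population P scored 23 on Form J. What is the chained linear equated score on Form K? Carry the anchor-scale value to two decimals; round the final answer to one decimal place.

21.5

Form J → anchor (Population P): v = (4.0/5.2)(23 − 18.5) + 12.8 = 16.26
anchor → Form K (Population Q): y = (4.2/4.9)(16.26 − 14.3) + 19.8 = 21.5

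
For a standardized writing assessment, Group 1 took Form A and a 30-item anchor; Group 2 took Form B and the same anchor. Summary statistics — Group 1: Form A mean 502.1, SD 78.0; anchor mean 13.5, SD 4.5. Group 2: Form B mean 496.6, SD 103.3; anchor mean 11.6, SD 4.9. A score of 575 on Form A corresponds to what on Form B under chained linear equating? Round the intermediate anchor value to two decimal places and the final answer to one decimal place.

Form A → anchor (Group 1): v = (4.5/78.0)(575 − 502.1) + 13.5 = 17.71
anchor → Form B (Group 2): y = (103.3/4.9)(17.71 − 11.6) + 496.6 = 625.4

625.4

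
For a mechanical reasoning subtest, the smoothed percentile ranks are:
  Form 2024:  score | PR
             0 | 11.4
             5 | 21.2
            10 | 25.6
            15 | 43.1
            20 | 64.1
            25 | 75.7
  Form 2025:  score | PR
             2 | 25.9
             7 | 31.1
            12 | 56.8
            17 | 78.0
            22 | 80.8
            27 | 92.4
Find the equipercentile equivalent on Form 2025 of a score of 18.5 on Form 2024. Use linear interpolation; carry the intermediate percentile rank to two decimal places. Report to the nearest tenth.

12.2

PR of 18.5 on Form 2024: 43.1 + (18.5 − 15)/(20 − 15) × (64.1 − 43.1) = 57.80
On Form 2025, PR 57.80 falls between score 12 (PR 56.8) and 17 (PR 78.0).
Interpolate: 12 + (57.80 − 56.8)/(78.0 − 56.8) × (17 − 12) = 12.2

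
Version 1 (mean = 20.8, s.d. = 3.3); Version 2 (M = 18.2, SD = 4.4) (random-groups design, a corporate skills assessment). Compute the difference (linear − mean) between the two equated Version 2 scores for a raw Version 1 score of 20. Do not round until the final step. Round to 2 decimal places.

Mean-equated: 20 + (18.2 − 20.8) = 17.40
Linear-equated: (4.4/3.3)(20 − 20.8) + 18.2 = 17.133
Difference = 17.133 − 17.40 = -0.27

-0.27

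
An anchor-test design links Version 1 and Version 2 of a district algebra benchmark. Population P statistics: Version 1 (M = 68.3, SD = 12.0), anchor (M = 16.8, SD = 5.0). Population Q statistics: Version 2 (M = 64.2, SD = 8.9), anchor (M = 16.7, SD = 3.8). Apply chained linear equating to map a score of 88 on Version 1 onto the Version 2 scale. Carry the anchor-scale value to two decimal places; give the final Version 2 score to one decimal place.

83.7

Version 1 → anchor (Population P): v = (5.0/12.0)(88 − 68.3) + 16.8 = 25.01
anchor → Version 2 (Population Q): y = (8.9/3.8)(25.01 − 16.7) + 64.2 = 83.7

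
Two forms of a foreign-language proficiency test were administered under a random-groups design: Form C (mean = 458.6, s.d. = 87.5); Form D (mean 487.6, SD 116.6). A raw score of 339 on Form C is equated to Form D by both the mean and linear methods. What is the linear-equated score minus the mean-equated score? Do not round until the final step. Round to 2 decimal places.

Mean-equated: 339 + (487.6 − 458.6) = 368.00
Linear-equated: (116.6/87.5)(339 − 458.6) + 487.6 = 328.224
Difference = 328.224 − 368.00 = -39.78

-39.78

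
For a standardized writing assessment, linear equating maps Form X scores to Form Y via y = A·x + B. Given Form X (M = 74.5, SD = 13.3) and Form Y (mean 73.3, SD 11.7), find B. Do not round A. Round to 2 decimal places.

7.76

A = SD_Y / SD_X = 11.7 / 13.3 = 0.879699
B = M_Y − A·M_X = 73.3 − 0.879699 × 74.5 = 7.76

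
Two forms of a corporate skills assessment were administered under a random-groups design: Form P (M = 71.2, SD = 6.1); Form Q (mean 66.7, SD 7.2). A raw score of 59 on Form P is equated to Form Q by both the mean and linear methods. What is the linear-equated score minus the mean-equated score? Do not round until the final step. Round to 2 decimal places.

Mean-equated: 59 + (66.7 − 71.2) = 54.50
Linear-equated: (7.2/6.1)(59 − 71.2) + 66.7 = 52.300
Difference = 52.300 − 54.50 = -2.20

-2.20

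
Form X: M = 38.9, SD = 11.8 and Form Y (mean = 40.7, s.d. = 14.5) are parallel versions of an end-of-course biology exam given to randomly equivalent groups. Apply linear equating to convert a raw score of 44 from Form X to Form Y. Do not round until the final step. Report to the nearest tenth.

47.0

Linear equating: y = (SD_Y/SD_X)(x − M_X) + M_Y
y = (14.5/11.8)(44 − 38.9) + 40.7
y = 1.228814 × 5.1 + 40.7 = 6.2669 + 40.7 = 47.0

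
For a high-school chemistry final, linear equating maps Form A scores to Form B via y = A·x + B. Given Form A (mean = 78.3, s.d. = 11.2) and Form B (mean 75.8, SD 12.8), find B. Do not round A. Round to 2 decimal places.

A = SD_Y / SD_X = 12.8 / 11.2 = 1.142857
B = M_Y − A·M_X = 75.8 − 1.142857 × 78.3 = -13.69

-13.69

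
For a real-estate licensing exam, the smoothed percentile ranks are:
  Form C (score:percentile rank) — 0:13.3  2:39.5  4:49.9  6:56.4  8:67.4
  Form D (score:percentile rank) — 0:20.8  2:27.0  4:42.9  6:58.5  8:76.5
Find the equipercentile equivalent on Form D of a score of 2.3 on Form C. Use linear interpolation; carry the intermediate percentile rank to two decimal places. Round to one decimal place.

3.8

PR of 2.3 on Form C: 39.5 + (2.3 − 2)/(4 − 2) × (49.9 − 39.5) = 41.06
On Form D, PR 41.06 falls between score 2 (PR 27.0) and 4 (PR 42.9).
Interpolate: 2 + (41.06 − 27.0)/(42.9 − 27.0) × (4 − 2) = 3.8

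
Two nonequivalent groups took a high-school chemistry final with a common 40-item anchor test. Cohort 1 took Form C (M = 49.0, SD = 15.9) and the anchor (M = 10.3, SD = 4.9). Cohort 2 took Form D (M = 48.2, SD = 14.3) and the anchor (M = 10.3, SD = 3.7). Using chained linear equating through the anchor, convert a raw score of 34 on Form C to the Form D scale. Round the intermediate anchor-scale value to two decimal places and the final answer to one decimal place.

30.3

Form C → anchor (Cohort 1): v = (4.9/15.9)(34 − 49.0) + 10.3 = 5.68
anchor → Form D (Cohort 2): y = (14.3/3.7)(5.68 − 10.3) + 48.2 = 30.3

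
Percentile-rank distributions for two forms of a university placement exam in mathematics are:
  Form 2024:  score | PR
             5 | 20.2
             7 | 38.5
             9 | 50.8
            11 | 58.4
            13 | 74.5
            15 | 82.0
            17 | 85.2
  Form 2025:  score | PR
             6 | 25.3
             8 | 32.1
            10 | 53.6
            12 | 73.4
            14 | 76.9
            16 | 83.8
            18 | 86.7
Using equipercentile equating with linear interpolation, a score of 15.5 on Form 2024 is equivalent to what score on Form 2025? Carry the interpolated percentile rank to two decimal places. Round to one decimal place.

15.7

PR of 15.5 on Form 2024: 82.0 + (15.5 − 15)/(17 − 15) × (85.2 − 82.0) = 82.80
On Form 2025, PR 82.80 falls between score 14 (PR 76.9) and 16 (PR 83.8).
Interpolate: 14 + (82.80 − 76.9)/(83.8 − 76.9) × (16 − 14) = 15.7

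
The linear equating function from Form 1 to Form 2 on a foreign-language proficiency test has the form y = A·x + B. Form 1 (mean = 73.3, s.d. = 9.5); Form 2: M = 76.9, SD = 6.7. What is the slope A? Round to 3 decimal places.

0.705

A = SD_Y / SD_X = 6.7 / 9.5 = 0.705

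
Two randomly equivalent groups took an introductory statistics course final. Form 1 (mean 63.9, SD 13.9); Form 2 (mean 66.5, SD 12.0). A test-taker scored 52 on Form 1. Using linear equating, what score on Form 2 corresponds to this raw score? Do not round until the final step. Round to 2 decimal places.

56.23

Linear equating: y = (SD_Y/SD_X)(x − M_X) + M_Y
y = (12.0/13.9)(52 − 63.9) + 66.5
y = 0.863309 × -11.9 + 66.5 = -10.2734 + 66.5 = 56.23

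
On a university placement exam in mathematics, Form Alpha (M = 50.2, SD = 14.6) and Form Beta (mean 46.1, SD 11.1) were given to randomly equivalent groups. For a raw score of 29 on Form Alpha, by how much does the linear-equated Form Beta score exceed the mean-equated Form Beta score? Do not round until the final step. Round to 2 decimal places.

Mean-equated: 29 + (46.1 − 50.2) = 24.90
Linear-equated: (11.1/14.6)(29 − 50.2) + 46.1 = 29.982
Difference = 29.982 − 24.90 = 5.08

5.08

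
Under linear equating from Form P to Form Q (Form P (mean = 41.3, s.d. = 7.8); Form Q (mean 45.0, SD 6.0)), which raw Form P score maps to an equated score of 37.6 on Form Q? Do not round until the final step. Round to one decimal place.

31.7

Invert y = (SD_Y/SD_X)(x − M_X) + M_Y:
x = (SD_X/SD_Y)(y − M_Y) + M_X = (7.8/6.0)(37.6 − 45.0) + 41.3
x = 1.300000 × -7.400 + 41.3 = 31.7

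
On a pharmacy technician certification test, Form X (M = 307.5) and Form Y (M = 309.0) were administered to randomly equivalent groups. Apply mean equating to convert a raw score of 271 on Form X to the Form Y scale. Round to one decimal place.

272.5

Mean equating: y = x + (M_Y − M_X) = 271 + (309.0 − 307.5) = 272.5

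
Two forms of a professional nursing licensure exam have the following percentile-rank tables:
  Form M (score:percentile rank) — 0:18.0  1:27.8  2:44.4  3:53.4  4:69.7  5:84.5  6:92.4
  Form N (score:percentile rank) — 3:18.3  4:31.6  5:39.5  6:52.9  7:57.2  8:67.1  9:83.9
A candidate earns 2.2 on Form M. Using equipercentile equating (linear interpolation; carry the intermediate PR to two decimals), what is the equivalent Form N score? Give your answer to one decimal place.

5.5

PR of 2.2 on Form M: 44.4 + (2.2 − 2)/(3 − 2) × (53.4 − 44.4) = 46.20
On Form N, PR 46.20 falls between score 5 (PR 39.5) and 6 (PR 52.9).
Interpolate: 5 + (46.20 − 39.5)/(52.9 − 39.5) × (6 − 5) = 5.5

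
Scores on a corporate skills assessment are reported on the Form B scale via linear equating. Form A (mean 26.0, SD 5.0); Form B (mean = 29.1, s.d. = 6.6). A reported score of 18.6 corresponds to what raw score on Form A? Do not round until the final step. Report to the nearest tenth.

18.0

Invert y = (SD_Y/SD_X)(x − M_X) + M_Y:
x = (SD_X/SD_Y)(y − M_Y) + M_X = (5.0/6.6)(18.6 − 29.1) + 26.0
x = 0.757576 × -10.500 + 26.0 = 18.0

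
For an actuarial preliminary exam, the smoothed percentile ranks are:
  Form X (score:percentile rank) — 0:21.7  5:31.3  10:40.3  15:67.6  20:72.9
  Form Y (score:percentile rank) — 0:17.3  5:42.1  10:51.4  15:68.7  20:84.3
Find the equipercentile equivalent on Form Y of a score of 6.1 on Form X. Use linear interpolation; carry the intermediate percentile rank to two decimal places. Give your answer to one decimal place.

3.2

PR of 6.1 on Form X: 31.3 + (6.1 − 5)/(10 − 5) × (40.3 − 31.3) = 33.28
On Form Y, PR 33.28 falls between score 0 (PR 17.3) and 5 (PR 42.1).
Interpolate: 0 + (33.28 − 17.3)/(42.1 − 17.3) × (5 − 0) = 3.2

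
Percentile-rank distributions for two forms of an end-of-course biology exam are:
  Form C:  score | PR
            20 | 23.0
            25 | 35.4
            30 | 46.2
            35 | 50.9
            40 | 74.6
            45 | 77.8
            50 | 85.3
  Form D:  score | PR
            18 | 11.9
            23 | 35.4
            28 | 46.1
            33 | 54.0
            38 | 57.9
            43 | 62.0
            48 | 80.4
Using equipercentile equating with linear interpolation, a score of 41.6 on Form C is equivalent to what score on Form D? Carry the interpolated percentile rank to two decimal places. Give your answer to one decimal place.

PR of 41.6 on Form C: 74.6 + (41.6 − 40)/(45 − 40) × (77.8 − 74.6) = 75.62
On Form D, PR 75.62 falls between score 43 (PR 62.0) and 48 (PR 80.4).
Interpolate: 43 + (75.62 − 62.0)/(80.4 − 62.0) × (48 − 43) = 46.7

46.7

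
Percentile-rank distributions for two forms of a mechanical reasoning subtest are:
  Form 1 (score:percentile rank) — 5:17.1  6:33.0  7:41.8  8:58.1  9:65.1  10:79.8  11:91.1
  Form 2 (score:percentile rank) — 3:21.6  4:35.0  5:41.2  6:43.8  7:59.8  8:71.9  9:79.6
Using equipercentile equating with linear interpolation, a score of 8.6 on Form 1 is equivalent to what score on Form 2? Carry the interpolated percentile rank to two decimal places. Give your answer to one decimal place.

7.2

PR of 8.6 on Form 1: 58.1 + (8.6 − 8)/(9 − 8) × (65.1 − 58.1) = 62.30
On Form 2, PR 62.30 falls between score 7 (PR 59.8) and 8 (PR 71.9).
Interpolate: 7 + (62.30 − 59.8)/(71.9 − 59.8) × (8 − 7) = 7.2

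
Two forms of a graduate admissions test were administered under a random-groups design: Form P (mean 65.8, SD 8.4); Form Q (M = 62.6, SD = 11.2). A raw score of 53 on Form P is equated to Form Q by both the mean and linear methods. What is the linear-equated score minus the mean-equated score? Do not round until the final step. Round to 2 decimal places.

-4.27

Mean-equated: 53 + (62.6 − 65.8) = 49.80
Linear-equated: (11.2/8.4)(53 − 65.8) + 62.6 = 45.533
Difference = 45.533 − 49.80 = -4.27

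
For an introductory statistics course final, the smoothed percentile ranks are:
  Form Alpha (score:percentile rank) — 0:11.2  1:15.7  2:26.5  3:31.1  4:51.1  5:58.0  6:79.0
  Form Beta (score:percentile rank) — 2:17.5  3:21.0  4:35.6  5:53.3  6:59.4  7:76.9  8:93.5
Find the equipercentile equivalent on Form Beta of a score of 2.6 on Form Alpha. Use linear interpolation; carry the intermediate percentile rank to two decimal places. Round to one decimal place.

PR of 2.6 on Form Alpha: 26.5 + (2.6 − 2)/(3 − 2) × (31.1 − 26.5) = 29.26
On Form Beta, PR 29.26 falls between score 3 (PR 21.0) and 4 (PR 35.6).
Interpolate: 3 + (29.26 − 21.0)/(35.6 − 21.0) × (4 − 3) = 3.6

3.6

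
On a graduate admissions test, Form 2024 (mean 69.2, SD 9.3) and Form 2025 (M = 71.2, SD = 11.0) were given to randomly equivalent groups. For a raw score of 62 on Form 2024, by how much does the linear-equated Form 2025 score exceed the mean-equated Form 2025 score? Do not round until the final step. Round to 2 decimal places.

Mean-equated: 62 + (71.2 − 69.2) = 64.00
Linear-equated: (11.0/9.3)(62 − 69.2) + 71.2 = 62.684
Difference = 62.684 − 64.00 = -1.32

-1.32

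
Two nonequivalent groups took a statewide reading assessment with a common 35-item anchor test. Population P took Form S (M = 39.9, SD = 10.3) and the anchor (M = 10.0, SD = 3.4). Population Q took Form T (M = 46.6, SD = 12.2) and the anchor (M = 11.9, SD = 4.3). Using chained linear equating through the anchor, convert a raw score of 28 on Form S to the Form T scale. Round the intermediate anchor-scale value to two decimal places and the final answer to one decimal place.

30.1

Form S → anchor (Population P): v = (3.4/10.3)(28 − 39.9) + 10.0 = 6.07
anchor → Form T (Population Q): y = (12.2/4.3)(6.07 − 11.9) + 46.6 = 30.1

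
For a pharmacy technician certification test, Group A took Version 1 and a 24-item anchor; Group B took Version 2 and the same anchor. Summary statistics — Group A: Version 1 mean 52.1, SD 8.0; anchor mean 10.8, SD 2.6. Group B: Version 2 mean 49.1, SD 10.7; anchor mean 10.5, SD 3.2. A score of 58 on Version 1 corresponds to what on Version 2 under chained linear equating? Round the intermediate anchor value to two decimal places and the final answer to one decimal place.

56.5

Version 1 → anchor (Group A): v = (2.6/8.0)(58 − 52.1) + 10.8 = 12.72
anchor → Version 2 (Group B): y = (10.7/3.2)(12.72 − 10.5) + 49.1 = 56.5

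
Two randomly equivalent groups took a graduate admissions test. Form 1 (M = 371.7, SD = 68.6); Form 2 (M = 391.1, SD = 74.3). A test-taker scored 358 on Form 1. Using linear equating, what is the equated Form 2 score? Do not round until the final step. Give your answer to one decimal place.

376.3

Linear equating: y = (SD_Y/SD_X)(x − M_X) + M_Y
y = (74.3/68.6)(358 − 371.7) + 391.1
y = 1.083090 × -13.7 + 391.1 = -14.8383 + 391.1 = 376.3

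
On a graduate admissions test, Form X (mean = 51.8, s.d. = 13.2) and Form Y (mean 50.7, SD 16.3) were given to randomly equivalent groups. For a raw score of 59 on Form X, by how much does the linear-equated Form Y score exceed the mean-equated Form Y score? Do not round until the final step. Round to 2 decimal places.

1.69

Mean-equated: 59 + (50.7 − 51.8) = 57.90
Linear-equated: (16.3/13.2)(59 − 51.8) + 50.7 = 59.591
Difference = 59.591 − 57.90 = 1.69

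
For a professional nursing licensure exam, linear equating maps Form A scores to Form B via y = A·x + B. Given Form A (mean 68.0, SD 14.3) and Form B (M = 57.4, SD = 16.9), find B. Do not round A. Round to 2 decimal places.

-22.96

A = SD_Y / SD_X = 16.9 / 14.3 = 1.181818
B = M_Y − A·M_X = 57.4 − 1.181818 × 68.0 = -22.96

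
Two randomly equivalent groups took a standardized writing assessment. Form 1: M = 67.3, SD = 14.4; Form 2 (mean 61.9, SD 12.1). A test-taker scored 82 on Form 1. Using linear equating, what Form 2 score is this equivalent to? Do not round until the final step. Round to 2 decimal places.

Linear equating: y = (SD_Y/SD_X)(x − M_X) + M_Y
y = (12.1/14.4)(82 − 67.3) + 61.9
y = 0.840278 × 14.7 + 61.9 = 12.3521 + 61.9 = 74.25

74.25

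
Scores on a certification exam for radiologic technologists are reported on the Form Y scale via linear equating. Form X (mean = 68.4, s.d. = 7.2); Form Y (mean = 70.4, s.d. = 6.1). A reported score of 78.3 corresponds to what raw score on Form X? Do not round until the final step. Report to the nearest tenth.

77.7

Invert y = (SD_Y/SD_X)(x − M_X) + M_Y:
x = (SD_X/SD_Y)(y − M_Y) + M_X = (7.2/6.1)(78.3 − 70.4) + 68.4
x = 1.180328 × 7.900 + 68.4 = 77.7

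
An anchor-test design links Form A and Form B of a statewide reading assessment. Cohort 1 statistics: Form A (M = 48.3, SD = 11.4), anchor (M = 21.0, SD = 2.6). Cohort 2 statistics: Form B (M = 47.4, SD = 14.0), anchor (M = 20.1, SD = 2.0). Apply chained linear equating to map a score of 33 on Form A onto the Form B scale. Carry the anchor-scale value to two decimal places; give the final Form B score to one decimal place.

Form A → anchor (Cohort 1): v = (2.6/11.4)(33 − 48.3) + 21.0 = 17.51
anchor → Form B (Cohort 2): y = (14.0/2.0)(17.51 − 20.1) + 47.4 = 29.3

29.3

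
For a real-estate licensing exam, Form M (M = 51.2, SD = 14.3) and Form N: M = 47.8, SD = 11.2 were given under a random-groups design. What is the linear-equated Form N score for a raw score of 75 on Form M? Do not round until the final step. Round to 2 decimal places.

Linear equating: y = (SD_Y/SD_X)(x − M_X) + M_Y
y = (11.2/14.3)(75 − 51.2) + 47.8
y = 0.783217 × 23.8 + 47.8 = 18.6406 + 47.8 = 66.44

66.44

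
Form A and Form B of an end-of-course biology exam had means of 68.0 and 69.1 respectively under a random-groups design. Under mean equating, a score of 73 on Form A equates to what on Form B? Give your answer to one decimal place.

Mean equating: y = x + (M_Y − M_X) = 73 + (69.1 − 68.0) = 74.1

74.1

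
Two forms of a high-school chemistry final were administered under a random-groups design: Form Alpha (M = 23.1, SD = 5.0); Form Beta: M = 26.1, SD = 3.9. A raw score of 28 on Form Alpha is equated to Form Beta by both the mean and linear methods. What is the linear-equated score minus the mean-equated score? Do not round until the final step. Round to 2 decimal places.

Mean-equated: 28 + (26.1 − 23.1) = 31.00
Linear-equated: (3.9/5.0)(28 − 23.1) + 26.1 = 29.922
Difference = 29.922 − 31.00 = -1.08

-1.08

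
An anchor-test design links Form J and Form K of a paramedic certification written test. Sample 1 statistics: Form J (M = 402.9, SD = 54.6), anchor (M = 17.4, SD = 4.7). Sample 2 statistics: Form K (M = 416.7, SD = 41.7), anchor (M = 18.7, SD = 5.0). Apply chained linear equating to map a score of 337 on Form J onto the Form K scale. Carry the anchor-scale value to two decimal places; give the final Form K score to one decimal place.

358.6

Form J → anchor (Sample 1): v = (4.7/54.6)(337 − 402.9) + 17.4 = 11.73
anchor → Form K (Sample 2): y = (41.7/5.0)(11.73 − 18.7) + 416.7 = 358.6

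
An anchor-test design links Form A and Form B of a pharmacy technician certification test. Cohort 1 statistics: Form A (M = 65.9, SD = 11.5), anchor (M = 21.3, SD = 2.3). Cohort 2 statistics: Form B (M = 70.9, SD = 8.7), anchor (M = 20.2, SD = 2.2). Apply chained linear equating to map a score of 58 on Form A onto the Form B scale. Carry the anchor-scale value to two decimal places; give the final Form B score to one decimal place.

Form A → anchor (Cohort 1): v = (2.3/11.5)(58 − 65.9) + 21.3 = 19.72
anchor → Form B (Cohort 2): y = (8.7/2.2)(19.72 − 20.2) + 70.9 = 69.0

69.0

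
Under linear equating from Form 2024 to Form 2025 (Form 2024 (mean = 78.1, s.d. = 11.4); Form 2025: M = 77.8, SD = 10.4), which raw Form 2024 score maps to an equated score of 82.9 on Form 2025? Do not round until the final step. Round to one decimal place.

83.7

Invert y = (SD_Y/SD_X)(x − M_X) + M_Y:
x = (SD_X/SD_Y)(y − M_Y) + M_X = (11.4/10.4)(82.9 − 77.8) + 78.1
x = 1.096154 × 5.100 + 78.1 = 83.7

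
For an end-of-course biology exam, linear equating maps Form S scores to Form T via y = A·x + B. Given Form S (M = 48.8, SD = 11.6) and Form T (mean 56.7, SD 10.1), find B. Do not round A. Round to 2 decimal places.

14.21

A = SD_Y / SD_X = 10.1 / 11.6 = 0.870690
B = M_Y − A·M_X = 56.7 − 0.870690 × 48.8 = 14.21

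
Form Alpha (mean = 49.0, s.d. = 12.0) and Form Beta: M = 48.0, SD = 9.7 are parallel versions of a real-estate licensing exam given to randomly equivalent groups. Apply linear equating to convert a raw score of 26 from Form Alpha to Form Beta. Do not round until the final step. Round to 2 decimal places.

29.41

Linear equating: y = (SD_Y/SD_X)(x − M_X) + M_Y
y = (9.7/12.0)(26 − 49.0) + 48.0
y = 0.808333 × -23.0 + 48.0 = -18.5917 + 48.0 = 29.41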